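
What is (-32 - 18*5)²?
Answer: 14884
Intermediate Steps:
(-32 - 18*5)² = (-32 - 90)² = (-122)² = 14884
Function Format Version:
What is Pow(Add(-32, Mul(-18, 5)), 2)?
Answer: 14884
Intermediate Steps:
Pow(Add(-32, Mul(-18, 5)), 2) = Pow(Add(-32, -90), 2) = Pow(-122, 2) = 14884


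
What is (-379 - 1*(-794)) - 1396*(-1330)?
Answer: 1857095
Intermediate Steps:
(-379 - 1*(-794)) - 1396*(-1330) = (-379 + 794) + 1856680 = 415 + 1856680 = 1857095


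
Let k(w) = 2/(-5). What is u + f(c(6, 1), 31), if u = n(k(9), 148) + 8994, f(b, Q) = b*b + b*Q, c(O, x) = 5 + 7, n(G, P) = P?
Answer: 9658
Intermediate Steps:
k(w) = -⅖ (k(w) = 2*(-⅕) = -⅖)
c(O, x) = 12
f(b, Q) = b² + Q*b
u = 9142 (u = 148 + 8994 = 9142)
u + f(c(6, 1), 31) = 9142 + 12*(31 + 12) = 9142 + 12*43 = 9142 + 516 = 9658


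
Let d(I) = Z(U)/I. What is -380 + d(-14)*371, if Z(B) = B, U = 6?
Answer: -539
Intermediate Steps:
d(I) = 6/I
-380 + d(-14)*371 = -380 + (6/(-14))*371 = -380 + (6*(-1/14))*371 = -380 - 3/7*371 = -380 - 159 = -539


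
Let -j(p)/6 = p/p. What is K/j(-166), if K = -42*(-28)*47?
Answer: -9212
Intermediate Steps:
K = 55272 (K = 1176*47 = 55272)
j(p) = -6 (j(p) = -6*p/p = -6*1 = -6)
K/j(-166) = 55272/(-6) = 55272*(-⅙) = -9212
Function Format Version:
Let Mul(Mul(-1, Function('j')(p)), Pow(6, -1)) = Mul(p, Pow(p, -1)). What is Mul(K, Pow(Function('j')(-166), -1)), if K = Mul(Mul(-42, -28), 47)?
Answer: -9212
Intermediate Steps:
K = 55272 (K = Mul(1176, 47) = 55272)
Function('j')(p) = -6 (Function('j')(p) = Mul(-6, Mul(p, Pow(p, -1))) = Mul(-6, 1) = -6)
Mul(K, Pow(Function('j')(-166), -1)) = Mul(55272, Pow(-6, -1)) = Mul(55272, Rational(-1, 6)) = -9212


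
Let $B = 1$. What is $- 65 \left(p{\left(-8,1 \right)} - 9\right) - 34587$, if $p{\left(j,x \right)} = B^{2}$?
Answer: $-34067$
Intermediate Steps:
$p{\left(j,x \right)} = 1$ ($p{\left(j,x \right)} = 1^{2} = 1$)
$- 65 \left(p{\left(-8,1 \right)} - 9\right) - 34587 = - 65 \left(1 - 9\right) - 34587 = \left(-65\right) \left(-8\right) - 34587 = 520 - 34587 = -34067$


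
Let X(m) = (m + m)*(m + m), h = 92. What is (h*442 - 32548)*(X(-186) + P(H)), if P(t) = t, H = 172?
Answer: 1124520496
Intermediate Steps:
X(m) = 4*m² (X(m) = (2*m)*(2*m) = 4*m²)
(h*442 - 32548)*(X(-186) + P(H)) = (92*442 - 32548)*(4*(-186)² + 172) = (40664 - 32548)*(4*34596 + 172) = 8116*(138384 + 172) = 8116*138556 = 1124520496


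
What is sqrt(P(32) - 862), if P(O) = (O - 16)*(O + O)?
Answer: 9*sqrt(2) ≈ 12.728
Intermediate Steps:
P(O) = 2*O*(-16 + O) (P(O) = (-16 + O)*(2*O) = 2*O*(-16 + O))
sqrt(P(32) - 862) = sqrt(2*32*(-16 + 32) - 862) = sqrt(2*32*16 - 862) = sqrt(1024 - 862) = sqrt(162) = 9*sqrt(2)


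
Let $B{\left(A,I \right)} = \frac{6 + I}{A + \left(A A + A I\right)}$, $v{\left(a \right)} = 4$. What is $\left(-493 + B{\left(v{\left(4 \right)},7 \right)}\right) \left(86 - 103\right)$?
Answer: $\frac{402067}{48} \approx 8376.4$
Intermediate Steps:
$B{\left(A,I \right)} = \frac{6 + I}{A + A^{2} + A I}$ ($B{\left(A,I \right)} = \frac{6 + I}{A + \left(A^{2} + A I\right)} = \frac{6 + I}{A + A^{2} + A I}$)
$\left(-493 + B{\left(v{\left(4 \right)},7 \right)}\right) \left(86 - 103\right) = \left(-493 + \frac{6 + 7}{4 \left(1 + 4 + 7\right)}\right) \left(86 - 103\right) = \left(-493 + \frac{1}{4} \cdot \frac{1}{12} \cdot 13\right) \left(86 - 103\right) = \left(-493 + \frac{1}{4} \cdot \frac{1}{12} \cdot 13\right) \left(-17\right) = \left(-493 + \frac{13}{48}\right) \left(-17\right) = \left(- \frac{23651}{48}\right) \left(-17\right) = \frac{402067}{48}$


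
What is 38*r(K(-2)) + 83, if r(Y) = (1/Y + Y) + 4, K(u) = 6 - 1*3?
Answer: 1085/3 ≈ 361.67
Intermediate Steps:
K(u) = 3 (K(u) = 6 - 3 = 3)
r(Y) = 4 + Y + 1/Y (r(Y) = (Y + 1/Y) + 4 = 4 + Y + 1/Y)
38*r(K(-2)) + 83 = 38*(4 + 3 + 1/3) + 83 = 38*(4 + 3 + ⅓) + 83 = 38*(22/3) + 83 = 836/3 + 83 = 1085/3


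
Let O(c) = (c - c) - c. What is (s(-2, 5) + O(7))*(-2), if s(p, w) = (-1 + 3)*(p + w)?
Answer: 2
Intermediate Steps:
O(c) = -c (O(c) = 0 - c = -c)
s(p, w) = 2*p + 2*w (s(p, w) = 2*(p + w) = 2*p + 2*w)
(s(-2, 5) + O(7))*(-2) = ((2*(-2) + 2*5) - 1*7)*(-2) = ((-4 + 10) - 7)*(-2) = (6 - 7)*(-2) = -1*(-2) = 2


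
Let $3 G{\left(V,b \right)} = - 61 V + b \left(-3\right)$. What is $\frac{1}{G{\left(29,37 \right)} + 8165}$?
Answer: $\frac{3}{22615} \approx 0.00013266$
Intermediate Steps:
$G{\left(V,b \right)} = - b - \frac{61 V}{3}$ ($G{\left(V,b \right)} = \frac{- 61 V + b \left(-3\right)}{3} = \frac{- 61 V - 3 b}{3} = - b - \frac{61 V}{3}$)
$\frac{1}{G{\left(29,37 \right)} + 8165} = \frac{1}{\left(\left(-1\right) 37 - \frac{1769}{3}\right) + 8165} = \frac{1}{\left(-37 - \frac{1769}{3}\right) + 8165} = \frac{1}{- \frac{1880}{3} + 8165} = \frac{1}{\frac{22615}{3}} = \frac{3}{22615}$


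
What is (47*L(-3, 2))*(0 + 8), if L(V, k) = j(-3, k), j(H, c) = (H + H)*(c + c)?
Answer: -9024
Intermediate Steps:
j(H, c) = 4*H*c (j(H, c) = (2*H)*(2*c) = 4*H*c)
L(V, k) = -12*k (L(V, k) = 4*(-3)*k = -12*k)
(47*L(-3, 2))*(0 + 8) = (47*(-12*2))*(0 + 8) = (47*(-24))*8 = -1128*8 = -9024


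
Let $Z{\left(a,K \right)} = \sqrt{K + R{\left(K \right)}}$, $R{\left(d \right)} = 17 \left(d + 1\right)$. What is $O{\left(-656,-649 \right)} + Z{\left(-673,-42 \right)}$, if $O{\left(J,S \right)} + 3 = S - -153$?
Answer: $-499 + i \sqrt{739} \approx -499.0 + 27.185 i$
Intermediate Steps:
$R{\left(d \right)} = 17 + 17 d$ ($R{\left(d \right)} = 17 \left(1 + d\right) = 17 + 17 d$)
$Z{\left(a,K \right)} = \sqrt{17 + 18 K}$ ($Z{\left(a,K \right)} = \sqrt{K + \left(17 + 17 K\right)} = \sqrt{17 + 18 K}$)
$O{\left(J,S \right)} = 150 + S$ ($O{\left(J,S \right)} = -3 + \left(S - -153\right) = -3 + \left(S + 153\right) = -3 + \left(153 + S\right) = 150 + S$)
$O{\left(-656,-649 \right)} + Z{\left(-673,-42 \right)} = \left(150 - 649\right) + \sqrt{17 + 18 \left(-42\right)} = -499 + \sqrt{17 - 756} = -499 + \sqrt{-739} = -499 + i \sqrt{739}$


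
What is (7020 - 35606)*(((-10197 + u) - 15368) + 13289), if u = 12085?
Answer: 5459926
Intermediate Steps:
(7020 - 35606)*(((-10197 + u) - 15368) + 13289) = (7020 - 35606)*(((-10197 + 12085) - 15368) + 13289) = -28586*((1888 - 15368) + 13289) = -28586*(-13480 + 13289) = -28586*(-191) = 5459926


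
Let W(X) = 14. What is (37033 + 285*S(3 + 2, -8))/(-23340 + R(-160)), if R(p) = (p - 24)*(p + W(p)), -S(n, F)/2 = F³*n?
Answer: 1496233/3524 ≈ 424.58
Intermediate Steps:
S(n, F) = -2*n*F³ (S(n, F) = -2*F³*n = -2*n*F³)
R(p) = (-24 + p)*(14 + p) (R(p) = (p - 24)*(p + 14) = (-24 + p)*(14 + p))
(37033 + 285*S(3 + 2, -8))/(-23340 + R(-160)) = (37033 + 285*(-2*(3 + 2)*(-8)³))/(-23340 + (-336 + (-160)² - 10*(-160))) = (37033 + 285*(-2*5*(-512)))/(-23340 + (-336 + 25600 + 1600)) = (37033 + 285*5120)/(-23340 + 26864) = (37033 + 1459200)/3524 = 1496233*(1/3524) = 1496233/3524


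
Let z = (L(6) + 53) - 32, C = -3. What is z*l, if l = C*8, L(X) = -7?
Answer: -336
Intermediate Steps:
l = -24 (l = -3*8 = -24)
z = 14 (z = (-7 + 53) - 32 = 46 - 32 = 14)
z*l = 14*(-24) = -336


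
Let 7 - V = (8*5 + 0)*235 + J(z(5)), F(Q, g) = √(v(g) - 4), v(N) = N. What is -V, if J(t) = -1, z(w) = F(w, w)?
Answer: 9392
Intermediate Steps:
F(Q, g) = √(-4 + g) (F(Q, g) = √(g - 4) = √(-4 + g))
z(w) = √(-4 + w)
V = -9392 (V = 7 - ((8*5 + 0)*235 - 1) = 7 - ((40 + 0)*235 - 1) = 7 - (40*235 - 1) = 7 - (9400 - 1) = 7 - 1*9399 = 7 - 9399 = -9392)
-V = -1*(-9392) = 9392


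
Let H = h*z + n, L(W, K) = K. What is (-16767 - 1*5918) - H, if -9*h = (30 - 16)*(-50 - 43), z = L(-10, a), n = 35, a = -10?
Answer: -63820/3 ≈ -21273.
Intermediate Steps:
z = -10
h = 434/3 (h = -(30 - 16)*(-50 - 43)/9 = -14*(-93)/9 = -⅑*(-1302) = 434/3 ≈ 144.67)
H = -4235/3 (H = (434/3)*(-10) + 35 = -4340/3 + 35 = -4235/3 ≈ -1411.7)
(-16767 - 1*5918) - H = (-16767 - 1*5918) - 1*(-4235/3) = (-16767 - 5918) + 4235/3 = -22685 + 4235/3 = -63820/3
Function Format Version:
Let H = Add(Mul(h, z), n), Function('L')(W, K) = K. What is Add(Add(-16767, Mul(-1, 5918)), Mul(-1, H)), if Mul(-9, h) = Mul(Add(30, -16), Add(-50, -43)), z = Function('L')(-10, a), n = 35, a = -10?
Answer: Rational(-63820, 3) ≈ -21273.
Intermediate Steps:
z = -10
h = Rational(434, 3) (h = Mul(Rational(-1, 9), Mul(Add(30, -16), Add(-50, -43))) = Mul(Rational(-1, 9), Mul(14, -93)) = Mul(Rational(-1, 9), -1302) = Rational(434, 3) ≈ 144.67)
H = Rational(-4235, 3) (H = Add(Mul(Rational(434, 3), -10), 35) = Add(Rational(-4340, 3), 35) = Rational(-4235, 3) ≈ -1411.7)
Add(Add(-16767, Mul(-1, 5918)), Mul(-1, H)) = Add(Add(-16767, Mul(-1, 5918)), Mul(-1, Rational(-4235, 3))) = Add(Add(-16767, -5918), Rational(4235, 3)) = Add(-22685, Rational(4235, 3)) = Rational(-63820, 3)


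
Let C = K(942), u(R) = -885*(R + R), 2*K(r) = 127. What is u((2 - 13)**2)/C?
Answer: -428340/127 ≈ -3372.8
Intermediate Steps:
K(r) = 127/2 (K(r) = (1/2)*127 = 127/2)
u(R) = -1770*R
C = 127/2 ≈ 63.500
u((2 - 13)**2)/C = (-1770*(2 - 13)**2)/(127/2) = -1770*(-11)**2*(2/127) = -1770*121*(2/127) = -214170*2/127 = -428340/127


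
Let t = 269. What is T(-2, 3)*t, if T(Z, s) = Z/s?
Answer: -538/3 ≈ -179.33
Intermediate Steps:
T(-2, 3)*t = -2/3*269 = -2*⅓*269 = -⅔*269 = -538/3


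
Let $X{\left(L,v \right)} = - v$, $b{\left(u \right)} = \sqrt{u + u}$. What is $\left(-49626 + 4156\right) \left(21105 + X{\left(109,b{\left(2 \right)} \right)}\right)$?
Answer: $-959553410$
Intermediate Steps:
$b{\left(u \right)} = \sqrt{2} \sqrt{u}$ ($b{\left(u \right)} = \sqrt{2 u} = \sqrt{2} \sqrt{u}$)
$\left(-49626 + 4156\right) \left(21105 + X{\left(109,b{\left(2 \right)} \right)}\right) = \left(-49626 + 4156\right) \left(21105 - \sqrt{2} \sqrt{2}\right) = - 45470 \left(21105 - 2\right) = \left(-45470\right) 21103 = -959553410$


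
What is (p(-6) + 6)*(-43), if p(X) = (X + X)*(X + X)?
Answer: -6450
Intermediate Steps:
p(X) = 4*X**2 (p(X) = (2*X)*(2*X) = 4*X**2)
(p(-6) + 6)*(-43) = (4*(-6)**2 + 6)*(-43) = (4*36 + 6)*(-43) = (144 + 6)*(-43) = 150*(-43) = -6450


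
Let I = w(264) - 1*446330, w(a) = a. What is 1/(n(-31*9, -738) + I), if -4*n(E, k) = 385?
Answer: -4/1784649 ≈ -2.2413e-6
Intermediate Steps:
n(E, k) = -385/4 (n(E, k) = -¼*385 = -385/4)
I = -446066 (I = 264 - 1*446330 = 264 - 446330 = -446066)
1/(n(-31*9, -738) + I) = 1/(-385/4 - 446066) = 1/(-1784649/4) = -4/1784649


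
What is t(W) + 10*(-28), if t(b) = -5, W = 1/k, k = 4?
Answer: -285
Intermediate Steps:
W = ¼ (W = 1/4 = ¼ ≈ 0.25000)
t(W) + 10*(-28) = -5 + 10*(-28) = -5 - 280 = -285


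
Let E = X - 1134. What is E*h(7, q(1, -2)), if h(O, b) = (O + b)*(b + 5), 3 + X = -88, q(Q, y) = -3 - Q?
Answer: -3675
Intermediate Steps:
X = -91 (X = -3 - 88 = -91)
h(O, b) = (5 + b)*(O + b) (h(O, b) = (O + b)*(5 + b) = (5 + b)*(O + b))
E = -1225 (E = -91 - 1134 = -1225)
E*h(7, q(1, -2)) = -1225*((-3 - 1*1)² + 5*7 + 5*(-3 - 1*1) + 7*(-3 - 1*1)) = -1225*((-3 - 1)² + 35 + 5*(-3 - 1) + 7*(-3 - 1)) = -1225*((-4)² + 35 + 5*(-4) + 7*(-4)) = -1225*(16 + 35 - 20 - 28) = -1225*3 = -3675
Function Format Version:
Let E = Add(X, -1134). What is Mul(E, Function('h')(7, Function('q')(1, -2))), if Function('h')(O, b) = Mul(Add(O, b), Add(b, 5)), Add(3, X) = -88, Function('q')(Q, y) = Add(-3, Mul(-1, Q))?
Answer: -3675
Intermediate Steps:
X = -91 (X = Add(-3, -88) = -91)
Function('h')(O, b) = Mul(Add(5, b), Add(O, b)) (Function('h')(O, b) = Mul(Add(O, b), Add(5, b)) = Mul(Add(5, b), Add(O, b)))
E = -1225 (E = Add(-91, -1134) = -1225)
Mul(E, Function('h')(7, Function('q')(1, -2))) = Mul(-1225, Add(Pow(Add(-3, Mul(-1, 1)), 2), Mul(5, 7), Mul(5, Add(-3, Mul(-1, 1))), Mul(7, Add(-3, Mul(-1, 1))))) = Mul(-1225, Add(Pow(Add(-3, -1), 2), 35, Mul(5, Add(-3, -1)), Mul(7, Add(-3, -1)))) = Mul(-1225, Add(Pow(-4, 2), 35, Mul(5, -4), Mul(7, -4))) = Mul(-1225, Add(16, 35, -20, -28)) = Mul(-1225, 3) = -3675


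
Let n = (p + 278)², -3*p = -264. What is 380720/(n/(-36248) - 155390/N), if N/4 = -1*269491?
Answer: -20212320863440/188542349 ≈ -1.0720e+5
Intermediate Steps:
p = 88 (p = -⅓*(-264) = 88)
n = 133956 (n = (88 + 278)² = 366² = 133956)
N = -1077964 (N = 4*(-1*269491) = 4*(-269491) = -1077964)
380720/(n/(-36248) - 155390/N) = 380720/(133956/(-36248) - 155390/(-1077964)) = 380720/(133956*(-1/36248) - 155390*(-1/1077964)) = 380720/(-33489/9062 + 77695/538982) = 380720/(-188542349/53089727) = 380720*(-53089727/188542349) = -20212320863440/188542349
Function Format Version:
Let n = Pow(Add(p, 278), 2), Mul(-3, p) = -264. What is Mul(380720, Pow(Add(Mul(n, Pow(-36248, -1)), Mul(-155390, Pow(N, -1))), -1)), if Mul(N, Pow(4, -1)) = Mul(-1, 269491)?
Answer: Rational(-20212320863440, 188542349) ≈ -1.0720e+5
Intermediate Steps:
p = 88 (p = Mul(Rational(-1, 3), -264) = 88)
n = 133956 (n = Pow(Add(88, 278), 2) = Pow(366, 2) = 133956)
N = -1077964 (N = Mul(4, Mul(-1, 269491)) = Mul(4, -269491) = -1077964)
Mul(380720, Pow(Add(Mul(n, Pow(-36248, -1)), Mul(-155390, Pow(N, -1))), -1)) = Mul(380720, Pow(Add(Mul(133956, Pow(-36248, -1)), Mul(-155390, Pow(-1077964, -1))), -1)) = Mul(380720, Pow(Add(Mul(133956, Rational(-1, 36248)), Mul(-155390, Rational(-1, 1077964))), -1)) = Mul(380720, Pow(Add(Rational(-33489, 9062), Rational(77695, 538982)), -1)) = Mul(380720, Pow(Rational(-188542349, 53089727), -1)) = Mul(380720, Rational(-53089727, 188542349)) = Rational(-20212320863440, 188542349)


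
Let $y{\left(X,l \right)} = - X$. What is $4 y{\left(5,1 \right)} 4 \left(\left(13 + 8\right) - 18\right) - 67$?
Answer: $-307$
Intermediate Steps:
$4 y{\left(5,1 \right)} 4 \left(\left(13 + 8\right) - 18\right) - 67 = 4 \left(\left(-1\right) 5\right) 4 \left(\left(13 + 8\right) - 18\right) - 67 = 4 \left(-5\right) 4 \left(21 - 18\right) - 67 = \left(-20\right) 4 \cdot 3 - 67 = \left(-80\right) 3 - 67 = -240 - 67 = -307$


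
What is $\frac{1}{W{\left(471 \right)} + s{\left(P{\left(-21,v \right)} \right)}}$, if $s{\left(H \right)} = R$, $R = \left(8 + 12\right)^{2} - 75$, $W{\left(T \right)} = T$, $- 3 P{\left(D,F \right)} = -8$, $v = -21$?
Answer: $\frac{1}{796} \approx 0.0012563$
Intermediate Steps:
$P{\left(D,F \right)} = \frac{8}{3}$ ($P{\left(D,F \right)} = \left(- \frac{1}{3}\right) \left(-8\right) = \frac{8}{3}$)
$R = 325$ ($R = 20^{2} - 75 = 400 - 75 = 325$)
$s{\left(H \right)} = 325$
$\frac{1}{W{\left(471 \right)} + s{\left(P{\left(-21,v \right)} \right)}} = \frac{1}{471 + 325} = \frac{1}{796}$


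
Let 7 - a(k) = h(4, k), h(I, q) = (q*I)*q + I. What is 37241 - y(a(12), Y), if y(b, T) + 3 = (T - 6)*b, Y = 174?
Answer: 133508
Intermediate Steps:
h(I, q) = I + I*q² (h(I, q) = (I*q)*q + I = I*q² + I = I + I*q²)
a(k) = 3 - 4*k² (a(k) = 7 - 4*(1 + k²) = 7 - (4 + 4*k²) = 7 + (-4 - 4*k²) = 3 - 4*k²)
y(b, T) = -3 + b*(-6 + T) (y(b, T) = -3 + (T - 6)*b = -3 + (-6 + T)*b = -3 + b*(-6 + T))
37241 - y(a(12), Y) = 37241 - (-3 - 6*(3 - 4*12²) + 174*(3 - 4*12²)) = 37241 - (-3 - 6*(3 - 4*144) + 174*(3 - 4*144)) = 37241 - (-3 - 6*(3 - 576) + 174*(3 - 576)) = 37241 - (-3 - 6*(-573) + 174*(-573)) = 37241 - (-3 + 3438 - 99702) = 37241 - 1*(-96267) = 37241 + 96267 = 133508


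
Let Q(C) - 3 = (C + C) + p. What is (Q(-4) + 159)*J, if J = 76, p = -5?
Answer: 11324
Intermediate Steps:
Q(C) = -2 + 2*C (Q(C) = 3 + ((C + C) - 5) = 3 + (2*C - 5) = 3 + (-5 + 2*C) = -2 + 2*C)
(Q(-4) + 159)*J = ((-2 + 2*(-4)) + 159)*76 = ((-2 - 8) + 159)*76 = (-10 + 159)*76 = 149*76 = 11324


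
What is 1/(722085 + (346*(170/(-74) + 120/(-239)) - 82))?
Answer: 8843/6376107299 ≈ 1.3869e-6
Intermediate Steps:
1/(722085 + (346*(170/(-74) + 120/(-239)) - 82)) = 1/(722085 + (346*(170*(-1/74) + 120*(-1/239)) - 82)) = 1/(722085 + (346*(-85/37 - 120/239) - 82)) = 1/(722085 + (346*(-24755/8843) - 82)) = 1/(722085 + (-8565230/8843 - 82)) = 1/(722085 - 9290356/8843) = 1/(6376107299/8843) = 8843/6376107299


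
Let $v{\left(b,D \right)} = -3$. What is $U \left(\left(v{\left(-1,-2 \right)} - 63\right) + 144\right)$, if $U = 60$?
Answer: $4680$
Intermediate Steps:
$U \left(\left(v{\left(-1,-2 \right)} - 63\right) + 144\right) = 60 \left(\left(-3 - 63\right) + 144\right) = 60 \left(-66 + 144\right) = 60 \cdot 78 = 4680$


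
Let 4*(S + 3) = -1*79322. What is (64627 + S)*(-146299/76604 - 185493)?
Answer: -1273000100084677/153208 ≈ -8.3090e+9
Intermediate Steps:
S = -39667/2 (S = -3 + (-1*79322)/4 = -3 + (1/4)*(-79322) = -3 - 39661/2 = -39667/2 ≈ -19834.)
(64627 + S)*(-146299/76604 - 185493) = (64627 - 39667/2)*(-146299/76604 - 185493) = 89587*(-146299*1/76604 - 185493)/2 = 89587*(-146299/76604 - 185493)/2 = (89587/2)*(-14209652071/76604) = -1273000100084677/153208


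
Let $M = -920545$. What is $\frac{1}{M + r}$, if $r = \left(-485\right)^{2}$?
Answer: $- \frac{1}{685320} \approx -1.4592 \cdot 10^{-6}$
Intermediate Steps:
$r = 235225$
$\frac{1}{M + r} = \frac{1}{-920545 + 235225} = \frac{1}{-685320} = - \frac{1}{685320}$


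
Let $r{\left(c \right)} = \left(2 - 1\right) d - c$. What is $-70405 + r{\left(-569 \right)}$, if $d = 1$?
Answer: $-69835$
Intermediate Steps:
$r{\left(c \right)} = 1 - c$ ($r{\left(c \right)} = \left(2 - 1\right) 1 - c = 1 \cdot 1 - c = 1 - c$)
$-70405 + r{\left(-569 \right)} = -70405 + \left(1 - -569\right) = -70405 + \left(1 + 569\right) = -70405 + 570 = -69835$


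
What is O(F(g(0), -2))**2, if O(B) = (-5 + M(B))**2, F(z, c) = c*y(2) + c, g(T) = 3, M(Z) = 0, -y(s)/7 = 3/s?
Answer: 625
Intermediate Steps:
y(s) = -21/s
F(z, c) = -19*c/2 (F(z, c) = c*(-21/2) + c = -21*c/2 + c = -19*c/2)
O(B) = 25 (O(B) = (-5 + 0)**2 = (-5)**2 = 25)
O(F(g(0), -2))**2 = 25**2 = 625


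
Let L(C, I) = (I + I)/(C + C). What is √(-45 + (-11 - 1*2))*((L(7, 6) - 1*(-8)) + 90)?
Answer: 692*I*√58/7 ≈ 752.87*I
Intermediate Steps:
L(C, I) = I/C (L(C, I) = (2*I)/((2*C)) = (2*I)*(1/(2*C)) = I/C)
√(-45 + (-11 - 1*2))*((L(7, 6) - 1*(-8)) + 90) = √(-45 + (-11 - 1*2))*((6/7 - 1*(-8)) + 90) = √(-45 + (-11 - 2))*((6*(⅐) + 8) + 90) = √(-45 - 13)*((6/7 + 8) + 90) = √(-58)*(62/7 + 90) = (I*√58)*(692/7) = 692*I*√58/7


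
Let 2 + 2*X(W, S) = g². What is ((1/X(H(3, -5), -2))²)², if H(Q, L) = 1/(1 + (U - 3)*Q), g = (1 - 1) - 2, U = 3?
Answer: 1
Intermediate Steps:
g = -2 (g = 0 - 2 = -2)
H(Q, L) = 1 (H(Q, L) = 1/(1 + (3 - 3)*Q) = 1/(1 + 0*Q) = 1/(1 + 0) = 1/1 = 1)
X(W, S) = 1 (X(W, S) = -1 + (½)*(-2)² = -1 + (½)*4 = -1 + 2 = 1)
((1/X(H(3, -5), -2))²)² = ((1/1)²)² = (1²)² = 1² = 1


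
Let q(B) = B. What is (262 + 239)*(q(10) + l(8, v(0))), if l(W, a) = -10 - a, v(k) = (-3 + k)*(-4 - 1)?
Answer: -7515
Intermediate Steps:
v(k) = 15 - 5*k (v(k) = (-3 + k)*(-5) = 15 - 5*k)
(262 + 239)*(q(10) + l(8, v(0))) = (262 + 239)*(10 + (-10 - (15 - 5*0))) = 501*(10 + (-10 - (15 + 0))) = 501*(10 + (-10 - 1*15)) = 501*(10 + (-10 - 15)) = 501*(10 - 25) = 501*(-15) = -7515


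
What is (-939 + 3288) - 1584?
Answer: 765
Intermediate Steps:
(-939 + 3288) - 1584 = 2349 - 1584 = 765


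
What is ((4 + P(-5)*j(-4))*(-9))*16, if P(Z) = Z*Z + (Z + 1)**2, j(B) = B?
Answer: 23040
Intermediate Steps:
P(Z) = Z**2 + (1 + Z)**2
((4 + P(-5)*j(-4))*(-9))*16 = ((4 + ((-5)**2 + (1 - 5)**2)*(-4))*(-9))*16 = ((4 + (25 + (-4)**2)*(-4))*(-9))*16 = ((4 + (25 + 16)*(-4))*(-9))*16 = ((4 + 41*(-4))*(-9))*16 = ((4 - 164)*(-9))*16 = -160*(-9)*16 = 1440*16 = 23040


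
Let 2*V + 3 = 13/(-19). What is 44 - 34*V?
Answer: 2026/19 ≈ 106.63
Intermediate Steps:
V = -35/19 (V = -3/2 + (13/(-19))/2 = -3/2 + (13*(-1/19))/2 = -3/2 + (1/2)*(-13/19) = -3/2 - 13/38 = -35/19 ≈ -1.8421)
44 - 34*V = 44 - 34*(-35/19) = 44 + 1190/19 = 2026/19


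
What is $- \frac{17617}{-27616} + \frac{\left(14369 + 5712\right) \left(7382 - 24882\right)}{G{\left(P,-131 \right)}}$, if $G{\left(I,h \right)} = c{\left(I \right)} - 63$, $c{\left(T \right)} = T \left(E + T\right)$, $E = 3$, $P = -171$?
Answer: $- \frac{277264019677}{22617504} \approx -12259.0$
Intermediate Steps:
$c{\left(T \right)} = T \left(3 + T\right)$
$G{\left(I,h \right)} = -63 + I \left(3 + I\right)$ ($G{\left(I,h \right)} = I \left(3 + I\right) - 63 = -63 + I \left(3 + I\right)$)
$- \frac{17617}{-27616} + \frac{\left(14369 + 5712\right) \left(7382 - 24882\right)}{G{\left(P,-131 \right)}} = - \frac{17617}{-27616} + \frac{\left(14369 + 5712\right) \left(7382 - 24882\right)}{-63 - 171 \left(3 - 171\right)} = \left(-17617\right) \left(- \frac{1}{27616}\right) + \frac{20081 \left(-17500\right)}{-63 - -28728} = \frac{17617}{27616} - \frac{351417500}{-63 + 28728} = \frac{17617}{27616} - \frac{351417500}{28665} = \frac{17617}{27616} - \frac{10040500}{819} = - \frac{277264019677}{22617504}$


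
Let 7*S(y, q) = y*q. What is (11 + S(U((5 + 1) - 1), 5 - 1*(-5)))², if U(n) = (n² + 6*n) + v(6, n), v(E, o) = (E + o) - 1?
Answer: 528529/49 ≈ 10786.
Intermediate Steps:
v(E, o) = -1 + E + o
U(n) = 5 + n² + 7*n (U(n) = (n² + 6*n) + (-1 + 6 + n) = (n² + 6*n) + (5 + n) = 5 + n² + 7*n)
S(y, q) = q*y/7 (S(y, q) = (y*q)/7 = (q*y)/7 = q*y/7)
(11 + S(U((5 + 1) - 1), 5 - 1*(-5)))² = (11 + (5 - 1*(-5))*(5 + ((5 + 1) - 1)² + 7*((5 + 1) - 1))/7)² = (11 + (5 + 5)*(5 + (6 - 1)² + 7*(6 - 1))/7)² = (11 + (⅐)*10*(5 + 5² + 7*5))² = (11 + (⅐)*10*(5 + 25 + 35))² = (11 + (⅐)*10*65)² = (11 + 650/7)² = (727/7)² = 528529/49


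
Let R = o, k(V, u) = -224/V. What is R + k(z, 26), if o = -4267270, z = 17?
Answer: -72543814/17 ≈ -4.2673e+6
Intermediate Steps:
R = -4267270
R + k(z, 26) = -4267270 - 224/17 = -72543814/17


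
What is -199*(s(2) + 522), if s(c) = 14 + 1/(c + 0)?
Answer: -213527/2 ≈ -1.0676e+5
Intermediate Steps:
s(c) = 14 + 1/c
-199*(s(2) + 522) = -199*((14 + 1/2) + 522) = -199*((14 + ½) + 522) = -199*(29/2 + 522) = -199*1073/2 = -213527/2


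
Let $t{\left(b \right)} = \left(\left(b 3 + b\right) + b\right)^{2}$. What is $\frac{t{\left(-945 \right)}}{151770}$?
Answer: $\frac{1488375}{10118} \approx 147.1$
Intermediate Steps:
$t{\left(b \right)} = 25 b^{2}$ ($t{\left(b \right)} = \left(\left(3 b + b\right) + b\right)^{2} = \left(4 b + b\right)^{2} = \left(5 b\right)^{2} = 25 b^{2}$)
$\frac{t{\left(-945 \right)}}{151770} = \frac{25 \left(-945\right)^{2}}{151770} = 25 \cdot 893025 \cdot \frac{1}{151770} = 22325625 \cdot \frac{1}{151770} = \frac{1488375}{10118}$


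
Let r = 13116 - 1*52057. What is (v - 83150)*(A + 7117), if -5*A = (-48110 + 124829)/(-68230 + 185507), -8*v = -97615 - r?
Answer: -632792416019369/1172770 ≈ -5.3957e+8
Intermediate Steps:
r = -38941 (r = 13116 - 52057 = -38941)
v = 29337/4 (v = -(-97615 - 1*(-38941))/8 = -(-97615 + 38941)/8 = -1/8*(-58674) = 29337/4 ≈ 7334.3)
A = -76719/586385 (A = -(-48110 + 124829)/(5*(-68230 + 185507)) = -76719/(5*117277) = -1/5*76719/117277 = -76719/586385 ≈ -0.13083)
(v - 83150)*(A + 7117) = (29337/4 - 83150)*(-76719/586385 + 7117) = -303263/4*4173225326/586385 = -632792416019369/1172770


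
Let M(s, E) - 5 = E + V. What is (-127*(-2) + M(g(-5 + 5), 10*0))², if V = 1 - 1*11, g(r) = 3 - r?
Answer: 62001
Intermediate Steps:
V = -10 (V = 1 - 11 = -10)
M(s, E) = -5 + E (M(s, E) = 5 + (E - 10) = 5 + (-10 + E) = -5 + E)
(-127*(-2) + M(g(-5 + 5), 10*0))² = (-127*(-2) + (-5 + 10*0))² = (254 + (-5 + 0))² = (254 - 5)² = 249² = 62001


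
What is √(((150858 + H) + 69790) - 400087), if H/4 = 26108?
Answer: I*√75007 ≈ 273.87*I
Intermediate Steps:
H = 104432 (H = 4*26108 = 104432)
√(((150858 + H) + 69790) - 400087) = √(((150858 + 104432) + 69790) - 400087) = √((255290 + 69790) - 400087) = √(325080 - 400087) = √(-75007) = I*√75007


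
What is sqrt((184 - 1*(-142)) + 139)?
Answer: sqrt(465) ≈ 21.564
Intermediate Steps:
sqrt((184 - 1*(-142)) + 139) = sqrt((184 + 142) + 139) = sqrt(326 + 139) = sqrt(465)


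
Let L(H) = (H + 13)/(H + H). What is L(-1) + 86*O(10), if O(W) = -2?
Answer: -178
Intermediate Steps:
L(H) = (13 + H)/(2*H) (L(H) = (13 + H)/((2*H)) = (13 + H)*(1/(2*H)) = (13 + H)/(2*H))
L(-1) + 86*O(10) = (½)*(13 - 1)/(-1) + 86*(-2) = (½)*(-1)*12 - 172 = -6 - 172 = -178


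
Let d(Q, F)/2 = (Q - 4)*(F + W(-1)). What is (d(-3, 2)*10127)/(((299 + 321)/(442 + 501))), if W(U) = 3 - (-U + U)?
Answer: -66848327/62 ≈ -1.0782e+6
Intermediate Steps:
W(U) = 3 (W(U) = 3 - 1*0 = 3 + 0 = 3)
d(Q, F) = 2*(-4 + Q)*(3 + F) (d(Q, F) = 2*((Q - 4)*(F + 3)) = 2*((-4 + Q)*(3 + F)) = 2*(-4 + Q)*(3 + F))
(d(-3, 2)*10127)/(((299 + 321)/(442 + 501))) = ((-24 - 8*2 + 6*(-3) + 2*2*(-3))*10127)/(((299 + 321)/(442 + 501))) = ((-24 - 16 - 18 - 12)*10127)/((620/943)) = (-70*10127)/((620*(1/943))) = -708890/620/943 = -708890*943/620 = -66848327/62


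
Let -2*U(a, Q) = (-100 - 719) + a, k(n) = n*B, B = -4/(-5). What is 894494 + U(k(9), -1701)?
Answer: 8948999/10 ≈ 8.9490e+5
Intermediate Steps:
B = 4/5 (B = -4*(-1/5) = 4/5 ≈ 0.80000)
k(n) = 4*n/5 (k(n) = n*(4/5) = 4*n/5)
U(a, Q) = 819/2 - a/2 (U(a, Q) = -((-100 - 719) + a)/2 = -(-819 + a)/2 = 819/2 - a/2)
894494 + U(k(9), -1701) = 894494 + (819/2 - 2*9/5) = 894494 + (819/2 - 1/2*36/5) = 894494 + (819/2 - 18/5) = 894494 + 4059/10 = 8948999/10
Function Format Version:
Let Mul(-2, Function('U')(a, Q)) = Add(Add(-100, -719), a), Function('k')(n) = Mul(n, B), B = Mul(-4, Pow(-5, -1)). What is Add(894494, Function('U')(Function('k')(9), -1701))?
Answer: Rational(8948999, 10) ≈ 8.9490e+5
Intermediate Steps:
B = Rational(4, 5) (B = Mul(-4, Rational(-1, 5)) = Rational(4, 5) ≈ 0.80000)
Function('k')(n) = Mul(Rational(4, 5), n) (Function('k')(n) = Mul(n, Rational(4, 5)) = Mul(Rational(4, 5), n))
Function('U')(a, Q) = Add(Rational(819, 2), Mul(Rational(-1, 2), a)) (Function('U')(a, Q) = Mul(Rational(-1, 2), Add(Add(-100, -719), a)) = Mul(Rational(-1, 2), Add(-819, a)) = Add(Rational(819, 2), Mul(Rational(-1, 2), a)))
Add(894494, Function('U')(Function('k')(9), -1701)) = Add(894494, Add(Rational(819, 2), Mul(Rational(-1, 2), Mul(Rational(4, 5), 9)))) = Add(894494, Add(Rational(819, 2), Mul(Rational(-1, 2), Rational(36, 5)))) = Add(894494, Add(Rational(819, 2), Rational(-18, 5))) = Add(894494, Rational(4059, 10)) = Rational(8948999, 10)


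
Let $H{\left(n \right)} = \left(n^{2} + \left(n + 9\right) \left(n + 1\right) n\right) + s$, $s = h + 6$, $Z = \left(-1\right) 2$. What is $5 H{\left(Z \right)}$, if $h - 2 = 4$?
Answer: $150$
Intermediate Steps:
$h = 6$ ($h = 2 + 4 = 6$)
$Z = -2$
$s = 12$ ($s = 6 + 6 = 12$)
$H{\left(n \right)} = 12 + n^{2} + n \left(1 + n\right) \left(9 + n\right)$ ($H{\left(n \right)} = \left(n^{2} + \left(n + 9\right) \left(n + 1\right) n\right) + 12 = \left(n^{2} + \left(9 + n\right) \left(1 + n\right) n\right) + 12 = \left(n^{2} + \left(1 + n\right) \left(9 + n\right) n\right) + 12 = \left(n^{2} + n \left(1 + n\right) \left(9 + n\right)\right) + 12 = 12 + n^{2} + n \left(1 + n\right) \left(9 + n\right)$)
$5 H{\left(Z \right)} = 5 \left(12 + \left(-2\right)^{3} + 9 \left(-2\right) + 11 \left(-2\right)^{2}\right) = 5 \left(12 - 8 - 18 + 11 \cdot 4\right) = 5 \left(12 - 8 - 18 + 44\right) = 5 \cdot 30 = 150$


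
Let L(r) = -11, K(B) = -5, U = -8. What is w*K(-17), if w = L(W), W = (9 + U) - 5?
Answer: 55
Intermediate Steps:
W = -4 (W = (9 - 8) - 5 = 1 - 5 = -4)
w = -11
w*K(-17) = -11*(-5) = 55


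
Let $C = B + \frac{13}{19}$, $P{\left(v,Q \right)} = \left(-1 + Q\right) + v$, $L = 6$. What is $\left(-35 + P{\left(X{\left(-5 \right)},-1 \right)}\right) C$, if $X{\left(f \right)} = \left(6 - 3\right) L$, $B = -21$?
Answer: $386$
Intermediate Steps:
$X{\left(f \right)} = 18$ ($X{\left(f \right)} = \left(6 - 3\right) 6 = 3 \cdot 6 = 18$)
$P{\left(v,Q \right)} = -1 + Q + v$
$C = - \frac{386}{19}$ ($C = -21 + \frac{13}{19} = - \frac{386}{19} \approx -20.316$)
$\left(-35 + P{\left(X{\left(-5 \right)},-1 \right)}\right) C = \left(-35 - -16\right) \left(- \frac{386}{19}\right) = \left(-35 + 16\right) \left(- \frac{386}{19}\right) = \left(-19\right) \left(- \frac{386}{19}\right) = 386$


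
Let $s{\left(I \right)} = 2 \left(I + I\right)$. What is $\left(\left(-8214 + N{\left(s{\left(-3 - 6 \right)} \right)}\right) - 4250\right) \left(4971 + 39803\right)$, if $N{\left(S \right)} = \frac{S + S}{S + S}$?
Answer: $-558018362$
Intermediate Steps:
$s{\left(I \right)} = 4 I$ ($s{\left(I \right)} = 2 \cdot 2 I = 4 I$)
$N{\left(S \right)} = 1$ ($N{\left(S \right)} = \frac{2 S}{2 S} = 2 S \frac{1}{2 S} = 1$)
$\left(\left(-8214 + N{\left(s{\left(-3 - 6 \right)} \right)}\right) - 4250\right) \left(4971 + 39803\right) = \left(\left(-8214 + 1\right) - 4250\right) \left(4971 + 39803\right) = \left(-8213 - 4250\right) 44774 = \left(-12463\right) 44774 = -558018362$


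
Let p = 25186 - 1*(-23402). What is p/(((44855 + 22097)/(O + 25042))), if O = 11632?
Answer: 222739539/8369 ≈ 26615.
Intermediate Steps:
p = 48588 (p = 25186 + 23402 = 48588)
p/(((44855 + 22097)/(O + 25042))) = 48588/(((44855 + 22097)/(11632 + 25042))) = 48588/((66952/36674)) = 48588/((66952*(1/36674))) = 48588/(33476/18337) = 48588*(18337/33476) = 222739539/8369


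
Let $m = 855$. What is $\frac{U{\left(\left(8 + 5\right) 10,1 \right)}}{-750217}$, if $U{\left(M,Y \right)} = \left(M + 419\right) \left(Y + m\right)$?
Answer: $- \frac{469944}{750217} \approx -0.62641$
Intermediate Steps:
$U{\left(M,Y \right)} = \left(419 + M\right) \left(855 + Y\right)$ ($U{\left(M,Y \right)} = \left(M + 419\right) \left(Y + 855\right) = \left(419 + M\right) \left(855 + Y\right)$)
$\frac{U{\left(\left(8 + 5\right) 10,1 \right)}}{-750217} = \frac{358245 + 419 \cdot 1 + 855 \left(8 + 5\right) 10 + \left(8 + 5\right) 10 \cdot 1}{-750217} = \left(358245 + 419 + 855 \cdot 13 \cdot 10 + 13 \cdot 10 \cdot 1\right) \left(- \frac{1}{750217}\right) = \left(358245 + 419 + 855 \cdot 130 + 130 \cdot 1\right) \left(- \frac{1}{750217}\right) = \left(358245 + 419 + 111150 + 130\right) \left(- \frac{1}{750217}\right) = 469944 \left(- \frac{1}{750217}\right) = - \frac{469944}{750217}$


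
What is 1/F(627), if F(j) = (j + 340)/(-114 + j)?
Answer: 513/967 ≈ 0.53051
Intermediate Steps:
F(j) = (340 + j)/(-114 + j)
1/F(627) = 1/((340 + 627)/(-114 + 627)) = 1/(967/513) = 513/967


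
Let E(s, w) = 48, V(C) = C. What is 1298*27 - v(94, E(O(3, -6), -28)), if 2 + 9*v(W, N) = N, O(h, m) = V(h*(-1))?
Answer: 315368/9 ≈ 35041.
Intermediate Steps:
O(h, m) = -h (O(h, m) = h*(-1) = -h)
v(W, N) = -2/9 + N/9
1298*27 - v(94, E(O(3, -6), -28)) = 1298*27 - (-2/9 + (⅑)*48) = 35046 - (-2/9 + 16/3) = 35046 - 1*46/9 = 35046 - 46/9 = 315368/9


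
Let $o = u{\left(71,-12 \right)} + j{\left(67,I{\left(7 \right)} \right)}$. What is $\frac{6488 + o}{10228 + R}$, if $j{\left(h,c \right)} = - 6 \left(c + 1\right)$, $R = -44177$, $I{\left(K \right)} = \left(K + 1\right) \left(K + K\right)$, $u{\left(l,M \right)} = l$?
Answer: $- \frac{5881}{33949} \approx -0.17323$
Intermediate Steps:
$I{\left(K \right)} = 2 K \left(1 + K\right)$ ($I{\left(K \right)} = \left(1 + K\right) 2 K = 2 K \left(1 + K\right)$)
$j{\left(h,c \right)} = -6 - 6 c$ ($j{\left(h,c \right)} = - 6 \left(1 + c\right) = -6 - 6 c$)
$o = -607$ ($o = 71 - \left(6 + 6 \cdot 2 \cdot 7 \left(1 + 7\right)\right) = 71 - \left(6 + 6 \cdot 2 \cdot 7 \cdot 8\right) = 71 - 678 = -607$)
$\frac{6488 + o}{10228 + R} = \frac{6488 - 607}{10228 - 44177} = \frac{5881}{-33949} = 5881 \left(- \frac{1}{33949}\right) = - \frac{5881}{33949}$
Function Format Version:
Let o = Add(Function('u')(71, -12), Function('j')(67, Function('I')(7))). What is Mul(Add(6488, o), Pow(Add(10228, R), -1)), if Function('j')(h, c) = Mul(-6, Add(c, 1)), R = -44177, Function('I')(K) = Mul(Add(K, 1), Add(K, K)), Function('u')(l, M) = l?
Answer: Rational(-5881, 33949) ≈ -0.17323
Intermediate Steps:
Function('I')(K) = Mul(2, K, Add(1, K)) (Function('I')(K) = Mul(Add(1, K), Mul(2, K)) = Mul(2, K, Add(1, K)))
Function('j')(h, c) = Add(-6, Mul(-6, c)) (Function('j')(h, c) = Mul(-6, Add(1, c)) = Add(-6, Mul(-6, c)))
o = -607 (o = Add(71, Add(-6, Mul(-6, Mul(2, 7, Add(1, 7))))) = Add(71, Add(-6, Mul(-6, Mul(2, 7, 8)))) = Add(71, Add(-6, Mul(-6, 112))) = Add(71, Add(-6, -672)) = Add(71, -678) = -607)
Mul(Add(6488, o), Pow(Add(10228, R), -1)) = Mul(Add(6488, -607), Pow(Add(10228, -44177), -1)) = Mul(5881, Pow(-33949, -1)) = Mul(5881, Rational(-1, 33949)) = Rational(-5881, 33949)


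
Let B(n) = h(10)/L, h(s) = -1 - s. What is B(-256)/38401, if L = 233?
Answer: -1/813403 ≈ -1.2294e-6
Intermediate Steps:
B(n) = -11/233 (B(n) = (-1 - 1*10)/233 = (-1 - 10)*(1/233) = -11*1/233 = -11/233)
B(-256)/38401 = -11/233/38401 = -11/233*1/38401 = -1/813403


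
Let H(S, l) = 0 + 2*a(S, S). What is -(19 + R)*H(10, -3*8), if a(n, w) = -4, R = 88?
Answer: 856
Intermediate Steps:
H(S, l) = -8 (H(S, l) = 0 + 2*(-4) = 0 - 8 = -8)
-(19 + R)*H(10, -3*8) = -(19 + 88)*(-8) = -107*(-8) = -1*(-856) = 856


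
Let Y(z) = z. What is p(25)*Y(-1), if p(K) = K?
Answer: -25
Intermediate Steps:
p(25)*Y(-1) = 25*(-1) = -25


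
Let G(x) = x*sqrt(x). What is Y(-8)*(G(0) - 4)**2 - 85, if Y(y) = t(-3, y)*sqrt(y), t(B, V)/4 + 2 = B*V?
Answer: -85 + 2816*I*sqrt(2) ≈ -85.0 + 3982.4*I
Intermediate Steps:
G(x) = x**(3/2)
t(B, V) = -8 + 4*B*V (t(B, V) = -8 + 4*(B*V) = -8 + 4*B*V)
Y(y) = sqrt(y)*(-8 - 12*y) (Y(y) = (-8 + 4*(-3)*y)*sqrt(y) = (-8 - 12*y)*sqrt(y) = sqrt(y)*(-8 - 12*y))
Y(-8)*(G(0) - 4)**2 - 85 = (sqrt(-8)*(-8 - 12*(-8)))*(0**(3/2) - 4)**2 - 85 = ((2*I*sqrt(2))*(-8 + 96))*(0 - 4)**2 - 85 = ((2*I*sqrt(2))*88)*(-4)**2 - 85 = (176*I*sqrt(2))*16 - 85 = 2816*I*sqrt(2) - 85 = -85 + 2816*I*sqrt(2)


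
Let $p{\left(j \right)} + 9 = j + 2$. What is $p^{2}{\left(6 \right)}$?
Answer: $1$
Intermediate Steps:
$p{\left(j \right)} = -7 + j$ ($p{\left(j \right)} = -9 + \left(j + 2\right) = -9 + \left(2 + j\right) = -7 + j$)
$p^{2}{\left(6 \right)} = \left(-7 + 6\right)^{2} = \left(-1\right)^{2} = 1$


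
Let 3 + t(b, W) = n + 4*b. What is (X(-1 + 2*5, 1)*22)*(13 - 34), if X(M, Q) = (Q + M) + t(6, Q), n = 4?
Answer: -16170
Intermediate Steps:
t(b, W) = 1 + 4*b (t(b, W) = -3 + (4 + 4*b) = 1 + 4*b)
X(M, Q) = 25 + M + Q (X(M, Q) = (Q + M) + (1 + 4*6) = (M + Q) + (1 + 24) = (M + Q) + 25 = 25 + M + Q)
(X(-1 + 2*5, 1)*22)*(13 - 34) = ((25 + (-1 + 2*5) + 1)*22)*(13 - 34) = ((25 + (-1 + 10) + 1)*22)*(-21) = ((25 + 9 + 1)*22)*(-21) = (35*22)*(-21) = 770*(-21) = -16170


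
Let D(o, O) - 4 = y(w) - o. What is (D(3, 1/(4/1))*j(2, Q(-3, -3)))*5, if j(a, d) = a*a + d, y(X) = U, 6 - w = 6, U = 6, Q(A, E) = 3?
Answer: 245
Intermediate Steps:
w = 0 (w = 6 - 1*6 = 6 - 6 = 0)
y(X) = 6
j(a, d) = d + a² (j(a, d) = a² + d = d + a²)
D(o, O) = 10 - o (D(o, O) = 4 + (6 - o) = 10 - o)
(D(3, 1/(4/1))*j(2, Q(-3, -3)))*5 = ((10 - 1*3)*(3 + 2²))*5 = ((10 - 3)*(3 + 4))*5 = (7*7)*5 = 49*5 = 245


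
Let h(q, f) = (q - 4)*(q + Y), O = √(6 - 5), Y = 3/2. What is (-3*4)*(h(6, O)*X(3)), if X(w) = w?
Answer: -540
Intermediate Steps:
Y = 3/2 (Y = 3*(½) = 3/2 ≈ 1.5000)
O = 1 (O = √1 = 1)
h(q, f) = (-4 + q)*(3/2 + q) (h(q, f) = (q - 4)*(q + 3/2) = (-4 + q)*(3/2 + q))
(-3*4)*(h(6, O)*X(3)) = (-3*4)*((-6 + 6² - 5/2*6)*3) = -12*(-6 + 36 - 15)*3 = -180*3 = -12*45 = -540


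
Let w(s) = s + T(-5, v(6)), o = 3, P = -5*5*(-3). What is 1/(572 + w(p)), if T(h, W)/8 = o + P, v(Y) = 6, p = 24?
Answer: 1/1220 ≈ 0.00081967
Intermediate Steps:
P = 75 (P = -25*(-3) = 75)
T(h, W) = 624 (T(h, W) = 8*(3 + 75) = 8*78 = 624)
w(s) = 624 + s (w(s) = s + 624 = 624 + s)
1/(572 + w(p)) = 1/(572 + (624 + 24)) = 1/(572 + 648) = 1/1220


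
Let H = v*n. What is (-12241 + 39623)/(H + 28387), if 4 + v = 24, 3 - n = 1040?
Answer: 27382/7647 ≈ 3.5807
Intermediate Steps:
n = -1037 (n = 3 - 1*1040 = 3 - 1040 = -1037)
v = 20 (v = -4 + 24 = 20)
H = -20740 (H = 20*(-1037) = -20740)
(-12241 + 39623)/(H + 28387) = (-12241 + 39623)/(-20740 + 28387) = 27382/7647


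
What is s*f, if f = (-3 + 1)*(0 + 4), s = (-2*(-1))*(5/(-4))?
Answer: 20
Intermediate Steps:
s = -5/2 (s = 2*(5*(-¼)) = 2*(-5/4) = -5/2 ≈ -2.5000)
f = -8 (f = -2*4 = -8)
s*f = -5/2*(-8) = 20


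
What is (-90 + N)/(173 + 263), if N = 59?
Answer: -31/436 ≈ -0.071101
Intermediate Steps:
(-90 + N)/(173 + 263) = (-90 + 59)/(173 + 263) = -31/436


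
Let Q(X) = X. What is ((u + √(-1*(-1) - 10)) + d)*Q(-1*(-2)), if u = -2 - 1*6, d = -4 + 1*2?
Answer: -20 + 6*I ≈ -20.0 + 6.0*I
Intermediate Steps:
d = -2 (d = -4 + 2 = -2)
u = -8 (u = -2 - 6 = -8)
((u + √(-1*(-1) - 10)) + d)*Q(-1*(-2)) = ((-8 + √(-1*(-1) - 10)) - 2)*(-1*(-2)) = ((-8 + √(1 - 10)) - 2)*2 = ((-8 + √(-9)) - 2)*2 = ((-8 + 3*I) - 2)*2 = (-10 + 3*I)*2 = -20 + 6*I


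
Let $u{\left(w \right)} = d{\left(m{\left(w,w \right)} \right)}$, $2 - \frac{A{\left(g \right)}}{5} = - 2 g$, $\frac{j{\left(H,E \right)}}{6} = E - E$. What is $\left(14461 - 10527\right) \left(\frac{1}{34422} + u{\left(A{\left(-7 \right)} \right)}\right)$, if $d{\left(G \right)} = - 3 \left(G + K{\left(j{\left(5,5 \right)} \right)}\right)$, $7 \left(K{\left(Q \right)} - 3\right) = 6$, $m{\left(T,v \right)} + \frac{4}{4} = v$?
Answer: $\frac{11607100367}{17211} \approx 6.744 \cdot 10^{5}$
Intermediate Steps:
$m{\left(T,v \right)} = -1 + v$
$j{\left(H,E \right)} = 0$ ($j{\left(H,E \right)} = 6 \left(E - E\right) = 6 \cdot 0 = 0$)
$K{\left(Q \right)} = \frac{27}{7}$ ($K{\left(Q \right)} = 3 + \frac{1}{7} \cdot 6 = 3 + \frac{6}{7} = \frac{27}{7}$)
$A{\left(g \right)} = 10 + 10 g$ ($A{\left(g \right)} = 10 - 5 \left(- 2 g\right) = 10 + 10 g$)
$d{\left(G \right)} = - \frac{81}{7} - 3 G$ ($d{\left(G \right)} = - 3 \left(G + \frac{27}{7}\right) = - 3 \left(\frac{27}{7} + G\right) = - \frac{81}{7} - 3 G$)
$u{\left(w \right)} = - \frac{60}{7} - 3 w$ ($u{\left(w \right)} = - \frac{81}{7} - 3 \left(-1 + w\right) = - \frac{81}{7} - \left(-3 + 3 w\right) = - \frac{60}{7} - 3 w$)
$\left(14461 - 10527\right) \left(\frac{1}{34422} + u{\left(A{\left(-7 \right)} \right)}\right) = \left(14461 - 10527\right) \left(\frac{1}{34422} - \left(\frac{60}{7} + 3 \left(10 + 10 \left(-7\right)\right)\right)\right) = 3934 \left(\frac{1}{34422} - \left(\frac{60}{7} + 3 \left(10 - 70\right)\right)\right) = 3934 \left(\frac{1}{34422} - - \frac{1200}{7}\right) = 3934 \left(\frac{1}{34422} + \left(- \frac{60}{7} + 180\right)\right) = 3934 \left(\frac{1}{34422} + \frac{1200}{7}\right) = 3934 \cdot \frac{41306407}{240954} = \frac{11607100367}{17211}$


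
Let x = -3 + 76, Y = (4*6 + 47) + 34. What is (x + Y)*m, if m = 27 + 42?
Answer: 12282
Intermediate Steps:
Y = 105 (Y = (24 + 47) + 34 = 71 + 34 = 105)
x = 73
m = 69
(x + Y)*m = (73 + 105)*69 = 178*69 = 12282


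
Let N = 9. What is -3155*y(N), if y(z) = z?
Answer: -28395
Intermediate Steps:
-3155*y(N) = -3155*9 = -28395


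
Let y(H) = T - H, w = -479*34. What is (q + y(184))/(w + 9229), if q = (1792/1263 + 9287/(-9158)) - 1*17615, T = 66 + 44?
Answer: 204596092051/81625171578 ≈ 2.5065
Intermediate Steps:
T = 110
w = -16286
q = -203740167055/11566554 (q = (1792*(1/1263) + 9287*(-1/9158)) - 17615 = (1792/1263 - 9287/9158) - 17615 = 4681655/11566554 - 17615 = -203740167055/11566554 ≈ -17615.)
y(H) = 110 - H
(q + y(184))/(w + 9229) = (-203740167055/11566554 + (110 - 1*184))/(-16286 + 9229) = (-203740167055/11566554 + (110 - 184))/(-7057) = (-203740167055/11566554 - 74)*(-1/7057) = -204596092051/11566554*(-1/7057) = 204596092051/81625171578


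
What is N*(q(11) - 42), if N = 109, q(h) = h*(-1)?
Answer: -5777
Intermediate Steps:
q(h) = -h
N*(q(11) - 42) = 109*(-1*11 - 42) = 109*(-11 - 42) = 109*(-53) = -5777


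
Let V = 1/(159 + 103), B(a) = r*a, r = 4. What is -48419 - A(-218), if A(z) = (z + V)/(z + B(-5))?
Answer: -3019272279/62356 ≈ -48420.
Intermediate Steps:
B(a) = 4*a
V = 1/262 ≈ 0.0038168
A(z) = (1/262 + z)/(-20 + z) (A(z) = (z + 1/262)/(z + 4*(-5)) = (1/262 + z)/(z - 20) = (1/262 + z)/(-20 + z))
-48419 - A(-218) = -48419 - (1/262 - 218)/(-20 - 218) = -48419 - (-57115)/((-238)*262) = -48419 - (-1)*(-57115)/(238*262) = -48419 - 1*57115/62356 = -48419 - 57115/62356 = -3019272279/62356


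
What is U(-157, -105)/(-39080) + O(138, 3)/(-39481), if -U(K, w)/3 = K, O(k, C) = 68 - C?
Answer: -1625827/118685960 ≈ -0.013699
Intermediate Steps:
U(K, w) = -3*K
U(-157, -105)/(-39080) + O(138, 3)/(-39481) = -3*(-157)/(-39080) + (68 - 1*3)/(-39481) = 471*(-1/39080) + (68 - 3)*(-1/39481) = -471/39080 + 65*(-1/39481) = -471/39080 - 5/3037 = -1625827/118685960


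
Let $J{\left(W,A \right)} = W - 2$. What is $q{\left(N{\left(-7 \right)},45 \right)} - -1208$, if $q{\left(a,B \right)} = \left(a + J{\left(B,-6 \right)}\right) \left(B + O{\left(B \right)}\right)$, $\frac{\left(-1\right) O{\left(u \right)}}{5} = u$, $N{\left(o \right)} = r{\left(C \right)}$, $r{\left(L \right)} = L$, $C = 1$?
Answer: $-6712$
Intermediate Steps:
$N{\left(o \right)} = 1$
$J{\left(W,A \right)} = -2 + W$
$O{\left(u \right)} = - 5 u$
$q{\left(a,B \right)} = - 4 B \left(-2 + B + a\right)$ ($q{\left(a,B \right)} = \left(a + \left(-2 + B\right)\right) \left(B - 5 B\right) = \left(-2 + B + a\right) \left(- 4 B\right) = - 4 B \left(-2 + B + a\right)$)
$q{\left(N{\left(-7 \right)},45 \right)} - -1208 = 4 \cdot 45 \left(2 - 45 - 1\right) - -1208 = 4 \cdot 45 \left(2 - 45 - 1\right) + 1208 = 4 \cdot 45 \left(-44\right) + 1208 = -7920 + 1208 = -6712$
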